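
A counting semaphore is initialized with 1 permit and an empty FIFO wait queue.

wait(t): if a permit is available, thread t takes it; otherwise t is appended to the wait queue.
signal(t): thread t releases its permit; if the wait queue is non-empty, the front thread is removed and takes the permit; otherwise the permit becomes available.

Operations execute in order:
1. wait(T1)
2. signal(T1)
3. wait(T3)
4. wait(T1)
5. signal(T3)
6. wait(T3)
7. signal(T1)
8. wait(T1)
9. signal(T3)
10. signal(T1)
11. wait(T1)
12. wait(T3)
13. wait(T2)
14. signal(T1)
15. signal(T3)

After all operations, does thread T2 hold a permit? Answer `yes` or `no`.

Step 1: wait(T1) -> count=0 queue=[] holders={T1}
Step 2: signal(T1) -> count=1 queue=[] holders={none}
Step 3: wait(T3) -> count=0 queue=[] holders={T3}
Step 4: wait(T1) -> count=0 queue=[T1] holders={T3}
Step 5: signal(T3) -> count=0 queue=[] holders={T1}
Step 6: wait(T3) -> count=0 queue=[T3] holders={T1}
Step 7: signal(T1) -> count=0 queue=[] holders={T3}
Step 8: wait(T1) -> count=0 queue=[T1] holders={T3}
Step 9: signal(T3) -> count=0 queue=[] holders={T1}
Step 10: signal(T1) -> count=1 queue=[] holders={none}
Step 11: wait(T1) -> count=0 queue=[] holders={T1}
Step 12: wait(T3) -> count=0 queue=[T3] holders={T1}
Step 13: wait(T2) -> count=0 queue=[T3,T2] holders={T1}
Step 14: signal(T1) -> count=0 queue=[T2] holders={T3}
Step 15: signal(T3) -> count=0 queue=[] holders={T2}
Final holders: {T2} -> T2 in holders

Answer: yes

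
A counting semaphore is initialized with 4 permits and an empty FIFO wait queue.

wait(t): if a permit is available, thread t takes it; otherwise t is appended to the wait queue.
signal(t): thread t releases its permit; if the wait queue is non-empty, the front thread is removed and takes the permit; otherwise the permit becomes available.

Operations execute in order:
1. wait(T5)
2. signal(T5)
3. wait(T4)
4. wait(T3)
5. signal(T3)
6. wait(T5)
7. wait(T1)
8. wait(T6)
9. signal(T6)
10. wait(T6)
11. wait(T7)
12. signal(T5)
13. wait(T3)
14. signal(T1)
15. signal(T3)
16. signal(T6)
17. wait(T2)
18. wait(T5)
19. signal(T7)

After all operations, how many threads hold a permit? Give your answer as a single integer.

Answer: 3

Derivation:
Step 1: wait(T5) -> count=3 queue=[] holders={T5}
Step 2: signal(T5) -> count=4 queue=[] holders={none}
Step 3: wait(T4) -> count=3 queue=[] holders={T4}
Step 4: wait(T3) -> count=2 queue=[] holders={T3,T4}
Step 5: signal(T3) -> count=3 queue=[] holders={T4}
Step 6: wait(T5) -> count=2 queue=[] holders={T4,T5}
Step 7: wait(T1) -> count=1 queue=[] holders={T1,T4,T5}
Step 8: wait(T6) -> count=0 queue=[] holders={T1,T4,T5,T6}
Step 9: signal(T6) -> count=1 queue=[] holders={T1,T4,T5}
Step 10: wait(T6) -> count=0 queue=[] holders={T1,T4,T5,T6}
Step 11: wait(T7) -> count=0 queue=[T7] holders={T1,T4,T5,T6}
Step 12: signal(T5) -> count=0 queue=[] holders={T1,T4,T6,T7}
Step 13: wait(T3) -> count=0 queue=[T3] holders={T1,T4,T6,T7}
Step 14: signal(T1) -> count=0 queue=[] holders={T3,T4,T6,T7}
Step 15: signal(T3) -> count=1 queue=[] holders={T4,T6,T7}
Step 16: signal(T6) -> count=2 queue=[] holders={T4,T7}
Step 17: wait(T2) -> count=1 queue=[] holders={T2,T4,T7}
Step 18: wait(T5) -> count=0 queue=[] holders={T2,T4,T5,T7}
Step 19: signal(T7) -> count=1 queue=[] holders={T2,T4,T5}
Final holders: {T2,T4,T5} -> 3 thread(s)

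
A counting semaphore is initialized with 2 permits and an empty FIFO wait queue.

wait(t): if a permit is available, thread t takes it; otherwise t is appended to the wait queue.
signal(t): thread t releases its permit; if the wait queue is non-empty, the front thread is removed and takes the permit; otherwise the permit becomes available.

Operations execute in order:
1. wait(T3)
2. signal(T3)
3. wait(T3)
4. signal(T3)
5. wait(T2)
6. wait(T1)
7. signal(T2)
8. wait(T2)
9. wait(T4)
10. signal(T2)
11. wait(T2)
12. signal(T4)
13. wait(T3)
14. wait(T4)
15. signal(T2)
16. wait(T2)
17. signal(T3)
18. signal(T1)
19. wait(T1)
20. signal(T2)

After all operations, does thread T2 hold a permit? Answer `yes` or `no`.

Answer: no

Derivation:
Step 1: wait(T3) -> count=1 queue=[] holders={T3}
Step 2: signal(T3) -> count=2 queue=[] holders={none}
Step 3: wait(T3) -> count=1 queue=[] holders={T3}
Step 4: signal(T3) -> count=2 queue=[] holders={none}
Step 5: wait(T2) -> count=1 queue=[] holders={T2}
Step 6: wait(T1) -> count=0 queue=[] holders={T1,T2}
Step 7: signal(T2) -> count=1 queue=[] holders={T1}
Step 8: wait(T2) -> count=0 queue=[] holders={T1,T2}
Step 9: wait(T4) -> count=0 queue=[T4] holders={T1,T2}
Step 10: signal(T2) -> count=0 queue=[] holders={T1,T4}
Step 11: wait(T2) -> count=0 queue=[T2] holders={T1,T4}
Step 12: signal(T4) -> count=0 queue=[] holders={T1,T2}
Step 13: wait(T3) -> count=0 queue=[T3] holders={T1,T2}
Step 14: wait(T4) -> count=0 queue=[T3,T4] holders={T1,T2}
Step 15: signal(T2) -> count=0 queue=[T4] holders={T1,T3}
Step 16: wait(T2) -> count=0 queue=[T4,T2] holders={T1,T3}
Step 17: signal(T3) -> count=0 queue=[T2] holders={T1,T4}
Step 18: signal(T1) -> count=0 queue=[] holders={T2,T4}
Step 19: wait(T1) -> count=0 queue=[T1] holders={T2,T4}
Step 20: signal(T2) -> count=0 queue=[] holders={T1,T4}
Final holders: {T1,T4} -> T2 not in holders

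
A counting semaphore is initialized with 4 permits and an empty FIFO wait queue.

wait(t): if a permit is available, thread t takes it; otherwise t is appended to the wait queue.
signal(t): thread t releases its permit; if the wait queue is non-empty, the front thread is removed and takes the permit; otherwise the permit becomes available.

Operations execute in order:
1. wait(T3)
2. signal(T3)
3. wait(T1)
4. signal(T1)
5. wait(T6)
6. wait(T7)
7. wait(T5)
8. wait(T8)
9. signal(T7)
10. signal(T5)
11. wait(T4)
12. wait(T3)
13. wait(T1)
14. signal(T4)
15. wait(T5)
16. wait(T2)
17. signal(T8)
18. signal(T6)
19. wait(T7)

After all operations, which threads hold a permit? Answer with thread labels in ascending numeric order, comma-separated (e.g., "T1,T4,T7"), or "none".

Step 1: wait(T3) -> count=3 queue=[] holders={T3}
Step 2: signal(T3) -> count=4 queue=[] holders={none}
Step 3: wait(T1) -> count=3 queue=[] holders={T1}
Step 4: signal(T1) -> count=4 queue=[] holders={none}
Step 5: wait(T6) -> count=3 queue=[] holders={T6}
Step 6: wait(T7) -> count=2 queue=[] holders={T6,T7}
Step 7: wait(T5) -> count=1 queue=[] holders={T5,T6,T7}
Step 8: wait(T8) -> count=0 queue=[] holders={T5,T6,T7,T8}
Step 9: signal(T7) -> count=1 queue=[] holders={T5,T6,T8}
Step 10: signal(T5) -> count=2 queue=[] holders={T6,T8}
Step 11: wait(T4) -> count=1 queue=[] holders={T4,T6,T8}
Step 12: wait(T3) -> count=0 queue=[] holders={T3,T4,T6,T8}
Step 13: wait(T1) -> count=0 queue=[T1] holders={T3,T4,T6,T8}
Step 14: signal(T4) -> count=0 queue=[] holders={T1,T3,T6,T8}
Step 15: wait(T5) -> count=0 queue=[T5] holders={T1,T3,T6,T8}
Step 16: wait(T2) -> count=0 queue=[T5,T2] holders={T1,T3,T6,T8}
Step 17: signal(T8) -> count=0 queue=[T2] holders={T1,T3,T5,T6}
Step 18: signal(T6) -> count=0 queue=[] holders={T1,T2,T3,T5}
Step 19: wait(T7) -> count=0 queue=[T7] holders={T1,T2,T3,T5}
Final holders: T1,T2,T3,T5

Answer: T1,T2,T3,T5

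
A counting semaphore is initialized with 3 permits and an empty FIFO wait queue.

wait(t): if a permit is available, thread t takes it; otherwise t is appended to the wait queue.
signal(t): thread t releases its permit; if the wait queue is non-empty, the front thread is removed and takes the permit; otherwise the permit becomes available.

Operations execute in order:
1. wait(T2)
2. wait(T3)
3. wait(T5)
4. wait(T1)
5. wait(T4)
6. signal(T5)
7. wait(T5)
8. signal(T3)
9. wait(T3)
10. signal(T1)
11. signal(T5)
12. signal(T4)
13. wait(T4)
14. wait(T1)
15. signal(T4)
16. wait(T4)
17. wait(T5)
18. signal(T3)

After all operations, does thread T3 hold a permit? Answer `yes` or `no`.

Step 1: wait(T2) -> count=2 queue=[] holders={T2}
Step 2: wait(T3) -> count=1 queue=[] holders={T2,T3}
Step 3: wait(T5) -> count=0 queue=[] holders={T2,T3,T5}
Step 4: wait(T1) -> count=0 queue=[T1] holders={T2,T3,T5}
Step 5: wait(T4) -> count=0 queue=[T1,T4] holders={T2,T3,T5}
Step 6: signal(T5) -> count=0 queue=[T4] holders={T1,T2,T3}
Step 7: wait(T5) -> count=0 queue=[T4,T5] holders={T1,T2,T3}
Step 8: signal(T3) -> count=0 queue=[T5] holders={T1,T2,T4}
Step 9: wait(T3) -> count=0 queue=[T5,T3] holders={T1,T2,T4}
Step 10: signal(T1) -> count=0 queue=[T3] holders={T2,T4,T5}
Step 11: signal(T5) -> count=0 queue=[] holders={T2,T3,T4}
Step 12: signal(T4) -> count=1 queue=[] holders={T2,T3}
Step 13: wait(T4) -> count=0 queue=[] holders={T2,T3,T4}
Step 14: wait(T1) -> count=0 queue=[T1] holders={T2,T3,T4}
Step 15: signal(T4) -> count=0 queue=[] holders={T1,T2,T3}
Step 16: wait(T4) -> count=0 queue=[T4] holders={T1,T2,T3}
Step 17: wait(T5) -> count=0 queue=[T4,T5] holders={T1,T2,T3}
Step 18: signal(T3) -> count=0 queue=[T5] holders={T1,T2,T4}
Final holders: {T1,T2,T4} -> T3 not in holders

Answer: no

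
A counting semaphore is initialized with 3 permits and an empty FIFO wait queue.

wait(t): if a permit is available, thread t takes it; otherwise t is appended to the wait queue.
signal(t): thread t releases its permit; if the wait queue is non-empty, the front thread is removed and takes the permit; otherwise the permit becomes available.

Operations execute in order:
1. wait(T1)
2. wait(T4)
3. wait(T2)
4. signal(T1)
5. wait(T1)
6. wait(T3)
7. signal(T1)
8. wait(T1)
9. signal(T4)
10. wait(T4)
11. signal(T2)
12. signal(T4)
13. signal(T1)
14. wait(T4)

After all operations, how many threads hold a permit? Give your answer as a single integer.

Step 1: wait(T1) -> count=2 queue=[] holders={T1}
Step 2: wait(T4) -> count=1 queue=[] holders={T1,T4}
Step 3: wait(T2) -> count=0 queue=[] holders={T1,T2,T4}
Step 4: signal(T1) -> count=1 queue=[] holders={T2,T4}
Step 5: wait(T1) -> count=0 queue=[] holders={T1,T2,T4}
Step 6: wait(T3) -> count=0 queue=[T3] holders={T1,T2,T4}
Step 7: signal(T1) -> count=0 queue=[] holders={T2,T3,T4}
Step 8: wait(T1) -> count=0 queue=[T1] holders={T2,T3,T4}
Step 9: signal(T4) -> count=0 queue=[] holders={T1,T2,T3}
Step 10: wait(T4) -> count=0 queue=[T4] holders={T1,T2,T3}
Step 11: signal(T2) -> count=0 queue=[] holders={T1,T3,T4}
Step 12: signal(T4) -> count=1 queue=[] holders={T1,T3}
Step 13: signal(T1) -> count=2 queue=[] holders={T3}
Step 14: wait(T4) -> count=1 queue=[] holders={T3,T4}
Final holders: {T3,T4} -> 2 thread(s)

Answer: 2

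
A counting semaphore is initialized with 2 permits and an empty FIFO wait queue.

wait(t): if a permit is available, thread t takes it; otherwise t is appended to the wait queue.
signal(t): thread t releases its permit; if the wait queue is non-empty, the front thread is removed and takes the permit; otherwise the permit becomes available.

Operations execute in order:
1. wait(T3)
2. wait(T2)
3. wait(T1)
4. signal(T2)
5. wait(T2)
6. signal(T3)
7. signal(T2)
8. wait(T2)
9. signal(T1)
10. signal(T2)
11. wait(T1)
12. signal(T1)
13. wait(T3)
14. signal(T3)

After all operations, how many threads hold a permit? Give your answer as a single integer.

Answer: 0

Derivation:
Step 1: wait(T3) -> count=1 queue=[] holders={T3}
Step 2: wait(T2) -> count=0 queue=[] holders={T2,T3}
Step 3: wait(T1) -> count=0 queue=[T1] holders={T2,T3}
Step 4: signal(T2) -> count=0 queue=[] holders={T1,T3}
Step 5: wait(T2) -> count=0 queue=[T2] holders={T1,T3}
Step 6: signal(T3) -> count=0 queue=[] holders={T1,T2}
Step 7: signal(T2) -> count=1 queue=[] holders={T1}
Step 8: wait(T2) -> count=0 queue=[] holders={T1,T2}
Step 9: signal(T1) -> count=1 queue=[] holders={T2}
Step 10: signal(T2) -> count=2 queue=[] holders={none}
Step 11: wait(T1) -> count=1 queue=[] holders={T1}
Step 12: signal(T1) -> count=2 queue=[] holders={none}
Step 13: wait(T3) -> count=1 queue=[] holders={T3}
Step 14: signal(T3) -> count=2 queue=[] holders={none}
Final holders: {none} -> 0 thread(s)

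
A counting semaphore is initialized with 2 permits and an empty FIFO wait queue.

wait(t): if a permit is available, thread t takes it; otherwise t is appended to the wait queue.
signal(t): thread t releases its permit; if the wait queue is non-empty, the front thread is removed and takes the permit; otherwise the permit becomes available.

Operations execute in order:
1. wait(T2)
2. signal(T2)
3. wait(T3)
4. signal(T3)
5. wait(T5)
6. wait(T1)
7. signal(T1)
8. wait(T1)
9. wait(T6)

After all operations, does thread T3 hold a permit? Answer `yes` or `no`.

Step 1: wait(T2) -> count=1 queue=[] holders={T2}
Step 2: signal(T2) -> count=2 queue=[] holders={none}
Step 3: wait(T3) -> count=1 queue=[] holders={T3}
Step 4: signal(T3) -> count=2 queue=[] holders={none}
Step 5: wait(T5) -> count=1 queue=[] holders={T5}
Step 6: wait(T1) -> count=0 queue=[] holders={T1,T5}
Step 7: signal(T1) -> count=1 queue=[] holders={T5}
Step 8: wait(T1) -> count=0 queue=[] holders={T1,T5}
Step 9: wait(T6) -> count=0 queue=[T6] holders={T1,T5}
Final holders: {T1,T5} -> T3 not in holders

Answer: no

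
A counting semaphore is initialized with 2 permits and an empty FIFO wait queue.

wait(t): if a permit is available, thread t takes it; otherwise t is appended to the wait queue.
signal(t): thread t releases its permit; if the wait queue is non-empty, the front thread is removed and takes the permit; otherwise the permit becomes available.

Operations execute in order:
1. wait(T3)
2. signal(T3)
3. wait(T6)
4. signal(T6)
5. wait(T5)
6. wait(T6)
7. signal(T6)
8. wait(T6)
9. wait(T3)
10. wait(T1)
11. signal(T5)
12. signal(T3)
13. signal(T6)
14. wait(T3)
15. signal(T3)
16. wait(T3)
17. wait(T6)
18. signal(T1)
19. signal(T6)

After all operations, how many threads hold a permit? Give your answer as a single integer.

Answer: 1

Derivation:
Step 1: wait(T3) -> count=1 queue=[] holders={T3}
Step 2: signal(T3) -> count=2 queue=[] holders={none}
Step 3: wait(T6) -> count=1 queue=[] holders={T6}
Step 4: signal(T6) -> count=2 queue=[] holders={none}
Step 5: wait(T5) -> count=1 queue=[] holders={T5}
Step 6: wait(T6) -> count=0 queue=[] holders={T5,T6}
Step 7: signal(T6) -> count=1 queue=[] holders={T5}
Step 8: wait(T6) -> count=0 queue=[] holders={T5,T6}
Step 9: wait(T3) -> count=0 queue=[T3] holders={T5,T6}
Step 10: wait(T1) -> count=0 queue=[T3,T1] holders={T5,T6}
Step 11: signal(T5) -> count=0 queue=[T1] holders={T3,T6}
Step 12: signal(T3) -> count=0 queue=[] holders={T1,T6}
Step 13: signal(T6) -> count=1 queue=[] holders={T1}
Step 14: wait(T3) -> count=0 queue=[] holders={T1,T3}
Step 15: signal(T3) -> count=1 queue=[] holders={T1}
Step 16: wait(T3) -> count=0 queue=[] holders={T1,T3}
Step 17: wait(T6) -> count=0 queue=[T6] holders={T1,T3}
Step 18: signal(T1) -> count=0 queue=[] holders={T3,T6}
Step 19: signal(T6) -> count=1 queue=[] holders={T3}
Final holders: {T3} -> 1 thread(s)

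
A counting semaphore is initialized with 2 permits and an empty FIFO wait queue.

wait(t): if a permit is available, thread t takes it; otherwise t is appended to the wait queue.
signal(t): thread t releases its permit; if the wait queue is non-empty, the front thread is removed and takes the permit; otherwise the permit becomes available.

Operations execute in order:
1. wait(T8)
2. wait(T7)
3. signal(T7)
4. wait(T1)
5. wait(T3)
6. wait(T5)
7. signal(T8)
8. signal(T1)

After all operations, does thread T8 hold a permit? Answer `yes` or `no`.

Step 1: wait(T8) -> count=1 queue=[] holders={T8}
Step 2: wait(T7) -> count=0 queue=[] holders={T7,T8}
Step 3: signal(T7) -> count=1 queue=[] holders={T8}
Step 4: wait(T1) -> count=0 queue=[] holders={T1,T8}
Step 5: wait(T3) -> count=0 queue=[T3] holders={T1,T8}
Step 6: wait(T5) -> count=0 queue=[T3,T5] holders={T1,T8}
Step 7: signal(T8) -> count=0 queue=[T5] holders={T1,T3}
Step 8: signal(T1) -> count=0 queue=[] holders={T3,T5}
Final holders: {T3,T5} -> T8 not in holders

Answer: no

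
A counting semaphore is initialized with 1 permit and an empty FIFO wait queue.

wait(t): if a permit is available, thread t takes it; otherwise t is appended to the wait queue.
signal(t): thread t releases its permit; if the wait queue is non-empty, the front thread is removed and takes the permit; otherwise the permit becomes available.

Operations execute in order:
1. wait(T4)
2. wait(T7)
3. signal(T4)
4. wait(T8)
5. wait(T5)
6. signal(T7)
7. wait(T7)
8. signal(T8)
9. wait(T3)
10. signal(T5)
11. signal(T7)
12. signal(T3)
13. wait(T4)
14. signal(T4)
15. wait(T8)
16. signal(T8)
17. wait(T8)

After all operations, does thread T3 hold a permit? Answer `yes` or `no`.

Step 1: wait(T4) -> count=0 queue=[] holders={T4}
Step 2: wait(T7) -> count=0 queue=[T7] holders={T4}
Step 3: signal(T4) -> count=0 queue=[] holders={T7}
Step 4: wait(T8) -> count=0 queue=[T8] holders={T7}
Step 5: wait(T5) -> count=0 queue=[T8,T5] holders={T7}
Step 6: signal(T7) -> count=0 queue=[T5] holders={T8}
Step 7: wait(T7) -> count=0 queue=[T5,T7] holders={T8}
Step 8: signal(T8) -> count=0 queue=[T7] holders={T5}
Step 9: wait(T3) -> count=0 queue=[T7,T3] holders={T5}
Step 10: signal(T5) -> count=0 queue=[T3] holders={T7}
Step 11: signal(T7) -> count=0 queue=[] holders={T3}
Step 12: signal(T3) -> count=1 queue=[] holders={none}
Step 13: wait(T4) -> count=0 queue=[] holders={T4}
Step 14: signal(T4) -> count=1 queue=[] holders={none}
Step 15: wait(T8) -> count=0 queue=[] holders={T8}
Step 16: signal(T8) -> count=1 queue=[] holders={none}
Step 17: wait(T8) -> count=0 queue=[] holders={T8}
Final holders: {T8} -> T3 not in holders

Answer: no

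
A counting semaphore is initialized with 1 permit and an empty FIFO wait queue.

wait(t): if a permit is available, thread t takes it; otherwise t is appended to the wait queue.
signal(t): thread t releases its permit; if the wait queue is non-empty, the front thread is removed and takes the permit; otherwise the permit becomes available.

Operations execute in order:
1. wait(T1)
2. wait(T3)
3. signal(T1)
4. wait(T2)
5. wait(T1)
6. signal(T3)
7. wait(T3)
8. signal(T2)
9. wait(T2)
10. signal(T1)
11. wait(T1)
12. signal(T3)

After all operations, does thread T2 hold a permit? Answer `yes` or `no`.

Answer: yes

Derivation:
Step 1: wait(T1) -> count=0 queue=[] holders={T1}
Step 2: wait(T3) -> count=0 queue=[T3] holders={T1}
Step 3: signal(T1) -> count=0 queue=[] holders={T3}
Step 4: wait(T2) -> count=0 queue=[T2] holders={T3}
Step 5: wait(T1) -> count=0 queue=[T2,T1] holders={T3}
Step 6: signal(T3) -> count=0 queue=[T1] holders={T2}
Step 7: wait(T3) -> count=0 queue=[T1,T3] holders={T2}
Step 8: signal(T2) -> count=0 queue=[T3] holders={T1}
Step 9: wait(T2) -> count=0 queue=[T3,T2] holders={T1}
Step 10: signal(T1) -> count=0 queue=[T2] holders={T3}
Step 11: wait(T1) -> count=0 queue=[T2,T1] holders={T3}
Step 12: signal(T3) -> count=0 queue=[T1] holders={T2}
Final holders: {T2} -> T2 in holders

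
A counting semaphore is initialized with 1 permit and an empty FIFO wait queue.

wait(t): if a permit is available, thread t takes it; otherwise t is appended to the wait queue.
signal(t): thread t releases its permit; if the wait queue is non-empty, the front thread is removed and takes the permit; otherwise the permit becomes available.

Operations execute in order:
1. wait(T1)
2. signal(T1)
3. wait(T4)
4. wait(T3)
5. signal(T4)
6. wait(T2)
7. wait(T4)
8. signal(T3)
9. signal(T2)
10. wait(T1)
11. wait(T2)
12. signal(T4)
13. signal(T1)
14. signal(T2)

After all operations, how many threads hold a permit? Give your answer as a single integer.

Step 1: wait(T1) -> count=0 queue=[] holders={T1}
Step 2: signal(T1) -> count=1 queue=[] holders={none}
Step 3: wait(T4) -> count=0 queue=[] holders={T4}
Step 4: wait(T3) -> count=0 queue=[T3] holders={T4}
Step 5: signal(T4) -> count=0 queue=[] holders={T3}
Step 6: wait(T2) -> count=0 queue=[T2] holders={T3}
Step 7: wait(T4) -> count=0 queue=[T2,T4] holders={T3}
Step 8: signal(T3) -> count=0 queue=[T4] holders={T2}
Step 9: signal(T2) -> count=0 queue=[] holders={T4}
Step 10: wait(T1) -> count=0 queue=[T1] holders={T4}
Step 11: wait(T2) -> count=0 queue=[T1,T2] holders={T4}
Step 12: signal(T4) -> count=0 queue=[T2] holders={T1}
Step 13: signal(T1) -> count=0 queue=[] holders={T2}
Step 14: signal(T2) -> count=1 queue=[] holders={none}
Final holders: {none} -> 0 thread(s)

Answer: 0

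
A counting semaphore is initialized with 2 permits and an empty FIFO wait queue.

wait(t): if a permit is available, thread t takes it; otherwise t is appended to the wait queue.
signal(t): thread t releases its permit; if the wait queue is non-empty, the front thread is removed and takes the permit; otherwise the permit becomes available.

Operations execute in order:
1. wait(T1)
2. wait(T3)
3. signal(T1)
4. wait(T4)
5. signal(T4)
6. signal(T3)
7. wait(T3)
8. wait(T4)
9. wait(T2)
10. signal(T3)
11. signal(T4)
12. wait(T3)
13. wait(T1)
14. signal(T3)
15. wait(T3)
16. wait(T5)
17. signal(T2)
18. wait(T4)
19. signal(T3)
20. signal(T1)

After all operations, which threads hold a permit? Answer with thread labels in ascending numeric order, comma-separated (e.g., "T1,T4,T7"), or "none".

Answer: T4,T5

Derivation:
Step 1: wait(T1) -> count=1 queue=[] holders={T1}
Step 2: wait(T3) -> count=0 queue=[] holders={T1,T3}
Step 3: signal(T1) -> count=1 queue=[] holders={T3}
Step 4: wait(T4) -> count=0 queue=[] holders={T3,T4}
Step 5: signal(T4) -> count=1 queue=[] holders={T3}
Step 6: signal(T3) -> count=2 queue=[] holders={none}
Step 7: wait(T3) -> count=1 queue=[] holders={T3}
Step 8: wait(T4) -> count=0 queue=[] holders={T3,T4}
Step 9: wait(T2) -> count=0 queue=[T2] holders={T3,T4}
Step 10: signal(T3) -> count=0 queue=[] holders={T2,T4}
Step 11: signal(T4) -> count=1 queue=[] holders={T2}
Step 12: wait(T3) -> count=0 queue=[] holders={T2,T3}
Step 13: wait(T1) -> count=0 queue=[T1] holders={T2,T3}
Step 14: signal(T3) -> count=0 queue=[] holders={T1,T2}
Step 15: wait(T3) -> count=0 queue=[T3] holders={T1,T2}
Step 16: wait(T5) -> count=0 queue=[T3,T5] holders={T1,T2}
Step 17: signal(T2) -> count=0 queue=[T5] holders={T1,T3}
Step 18: wait(T4) -> count=0 queue=[T5,T4] holders={T1,T3}
Step 19: signal(T3) -> count=0 queue=[T4] holders={T1,T5}
Step 20: signal(T1) -> count=0 queue=[] holders={T4,T5}
Final holders: T4,T5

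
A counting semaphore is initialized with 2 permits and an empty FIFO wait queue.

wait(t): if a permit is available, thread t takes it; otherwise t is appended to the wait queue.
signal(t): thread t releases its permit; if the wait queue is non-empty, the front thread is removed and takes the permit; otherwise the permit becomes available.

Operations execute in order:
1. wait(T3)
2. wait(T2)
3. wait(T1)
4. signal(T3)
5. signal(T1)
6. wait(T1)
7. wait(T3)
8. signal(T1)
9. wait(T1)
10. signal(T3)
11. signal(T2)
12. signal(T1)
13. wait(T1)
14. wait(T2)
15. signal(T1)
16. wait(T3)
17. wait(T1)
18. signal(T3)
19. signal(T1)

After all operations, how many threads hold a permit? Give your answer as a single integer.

Answer: 1

Derivation:
Step 1: wait(T3) -> count=1 queue=[] holders={T3}
Step 2: wait(T2) -> count=0 queue=[] holders={T2,T3}
Step 3: wait(T1) -> count=0 queue=[T1] holders={T2,T3}
Step 4: signal(T3) -> count=0 queue=[] holders={T1,T2}
Step 5: signal(T1) -> count=1 queue=[] holders={T2}
Step 6: wait(T1) -> count=0 queue=[] holders={T1,T2}
Step 7: wait(T3) -> count=0 queue=[T3] holders={T1,T2}
Step 8: signal(T1) -> count=0 queue=[] holders={T2,T3}
Step 9: wait(T1) -> count=0 queue=[T1] holders={T2,T3}
Step 10: signal(T3) -> count=0 queue=[] holders={T1,T2}
Step 11: signal(T2) -> count=1 queue=[] holders={T1}
Step 12: signal(T1) -> count=2 queue=[] holders={none}
Step 13: wait(T1) -> count=1 queue=[] holders={T1}
Step 14: wait(T2) -> count=0 queue=[] holders={T1,T2}
Step 15: signal(T1) -> count=1 queue=[] holders={T2}
Step 16: wait(T3) -> count=0 queue=[] holders={T2,T3}
Step 17: wait(T1) -> count=0 queue=[T1] holders={T2,T3}
Step 18: signal(T3) -> count=0 queue=[] holders={T1,T2}
Step 19: signal(T1) -> count=1 queue=[] holders={T2}
Final holders: {T2} -> 1 thread(s)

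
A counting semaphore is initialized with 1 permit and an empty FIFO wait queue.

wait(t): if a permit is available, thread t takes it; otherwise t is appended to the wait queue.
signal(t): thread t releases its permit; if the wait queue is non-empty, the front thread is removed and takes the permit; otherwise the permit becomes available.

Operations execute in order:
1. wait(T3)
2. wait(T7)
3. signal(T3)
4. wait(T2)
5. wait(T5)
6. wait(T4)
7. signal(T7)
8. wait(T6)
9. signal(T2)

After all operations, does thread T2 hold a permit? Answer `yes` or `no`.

Step 1: wait(T3) -> count=0 queue=[] holders={T3}
Step 2: wait(T7) -> count=0 queue=[T7] holders={T3}
Step 3: signal(T3) -> count=0 queue=[] holders={T7}
Step 4: wait(T2) -> count=0 queue=[T2] holders={T7}
Step 5: wait(T5) -> count=0 queue=[T2,T5] holders={T7}
Step 6: wait(T4) -> count=0 queue=[T2,T5,T4] holders={T7}
Step 7: signal(T7) -> count=0 queue=[T5,T4] holders={T2}
Step 8: wait(T6) -> count=0 queue=[T5,T4,T6] holders={T2}
Step 9: signal(T2) -> count=0 queue=[T4,T6] holders={T5}
Final holders: {T5} -> T2 not in holders

Answer: no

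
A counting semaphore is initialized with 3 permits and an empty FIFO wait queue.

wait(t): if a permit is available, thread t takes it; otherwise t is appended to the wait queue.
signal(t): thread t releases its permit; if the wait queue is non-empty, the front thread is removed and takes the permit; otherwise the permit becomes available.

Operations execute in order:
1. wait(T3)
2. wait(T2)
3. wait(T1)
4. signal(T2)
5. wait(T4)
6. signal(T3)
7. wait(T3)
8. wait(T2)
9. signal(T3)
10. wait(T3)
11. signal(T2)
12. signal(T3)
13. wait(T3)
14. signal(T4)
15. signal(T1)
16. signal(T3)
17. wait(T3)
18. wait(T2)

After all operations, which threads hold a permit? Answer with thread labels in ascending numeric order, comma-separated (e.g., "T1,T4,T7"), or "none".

Answer: T2,T3

Derivation:
Step 1: wait(T3) -> count=2 queue=[] holders={T3}
Step 2: wait(T2) -> count=1 queue=[] holders={T2,T3}
Step 3: wait(T1) -> count=0 queue=[] holders={T1,T2,T3}
Step 4: signal(T2) -> count=1 queue=[] holders={T1,T3}
Step 5: wait(T4) -> count=0 queue=[] holders={T1,T3,T4}
Step 6: signal(T3) -> count=1 queue=[] holders={T1,T4}
Step 7: wait(T3) -> count=0 queue=[] holders={T1,T3,T4}
Step 8: wait(T2) -> count=0 queue=[T2] holders={T1,T3,T4}
Step 9: signal(T3) -> count=0 queue=[] holders={T1,T2,T4}
Step 10: wait(T3) -> count=0 queue=[T3] holders={T1,T2,T4}
Step 11: signal(T2) -> count=0 queue=[] holders={T1,T3,T4}
Step 12: signal(T3) -> count=1 queue=[] holders={T1,T4}
Step 13: wait(T3) -> count=0 queue=[] holders={T1,T3,T4}
Step 14: signal(T4) -> count=1 queue=[] holders={T1,T3}
Step 15: signal(T1) -> count=2 queue=[] holders={T3}
Step 16: signal(T3) -> count=3 queue=[] holders={none}
Step 17: wait(T3) -> count=2 queue=[] holders={T3}
Step 18: wait(T2) -> count=1 queue=[] holders={T2,T3}
Final holders: T2,T3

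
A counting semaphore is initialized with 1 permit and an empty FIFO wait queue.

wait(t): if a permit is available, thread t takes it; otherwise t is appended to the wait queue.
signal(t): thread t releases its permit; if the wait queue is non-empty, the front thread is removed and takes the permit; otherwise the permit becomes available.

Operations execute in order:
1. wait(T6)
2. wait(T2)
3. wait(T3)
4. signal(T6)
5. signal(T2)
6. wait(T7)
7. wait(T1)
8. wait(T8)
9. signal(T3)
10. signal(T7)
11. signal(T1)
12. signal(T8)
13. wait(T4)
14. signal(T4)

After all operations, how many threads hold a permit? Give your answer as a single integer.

Step 1: wait(T6) -> count=0 queue=[] holders={T6}
Step 2: wait(T2) -> count=0 queue=[T2] holders={T6}
Step 3: wait(T3) -> count=0 queue=[T2,T3] holders={T6}
Step 4: signal(T6) -> count=0 queue=[T3] holders={T2}
Step 5: signal(T2) -> count=0 queue=[] holders={T3}
Step 6: wait(T7) -> count=0 queue=[T7] holders={T3}
Step 7: wait(T1) -> count=0 queue=[T7,T1] holders={T3}
Step 8: wait(T8) -> count=0 queue=[T7,T1,T8] holders={T3}
Step 9: signal(T3) -> count=0 queue=[T1,T8] holders={T7}
Step 10: signal(T7) -> count=0 queue=[T8] holders={T1}
Step 11: signal(T1) -> count=0 queue=[] holders={T8}
Step 12: signal(T8) -> count=1 queue=[] holders={none}
Step 13: wait(T4) -> count=0 queue=[] holders={T4}
Step 14: signal(T4) -> count=1 queue=[] holders={none}
Final holders: {none} -> 0 thread(s)

Answer: 0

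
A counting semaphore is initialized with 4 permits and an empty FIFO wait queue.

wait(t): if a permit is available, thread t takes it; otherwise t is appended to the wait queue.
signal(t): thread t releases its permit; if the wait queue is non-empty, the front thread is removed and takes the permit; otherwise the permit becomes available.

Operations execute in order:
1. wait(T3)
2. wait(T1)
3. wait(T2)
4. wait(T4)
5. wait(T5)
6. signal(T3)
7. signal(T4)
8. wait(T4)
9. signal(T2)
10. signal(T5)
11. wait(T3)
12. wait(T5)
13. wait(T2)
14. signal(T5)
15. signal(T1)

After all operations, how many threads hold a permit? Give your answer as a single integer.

Step 1: wait(T3) -> count=3 queue=[] holders={T3}
Step 2: wait(T1) -> count=2 queue=[] holders={T1,T3}
Step 3: wait(T2) -> count=1 queue=[] holders={T1,T2,T3}
Step 4: wait(T4) -> count=0 queue=[] holders={T1,T2,T3,T4}
Step 5: wait(T5) -> count=0 queue=[T5] holders={T1,T2,T3,T4}
Step 6: signal(T3) -> count=0 queue=[] holders={T1,T2,T4,T5}
Step 7: signal(T4) -> count=1 queue=[] holders={T1,T2,T5}
Step 8: wait(T4) -> count=0 queue=[] holders={T1,T2,T4,T5}
Step 9: signal(T2) -> count=1 queue=[] holders={T1,T4,T5}
Step 10: signal(T5) -> count=2 queue=[] holders={T1,T4}
Step 11: wait(T3) -> count=1 queue=[] holders={T1,T3,T4}
Step 12: wait(T5) -> count=0 queue=[] holders={T1,T3,T4,T5}
Step 13: wait(T2) -> count=0 queue=[T2] holders={T1,T3,T4,T5}
Step 14: signal(T5) -> count=0 queue=[] holders={T1,T2,T3,T4}
Step 15: signal(T1) -> count=1 queue=[] holders={T2,T3,T4}
Final holders: {T2,T3,T4} -> 3 thread(s)

Answer: 3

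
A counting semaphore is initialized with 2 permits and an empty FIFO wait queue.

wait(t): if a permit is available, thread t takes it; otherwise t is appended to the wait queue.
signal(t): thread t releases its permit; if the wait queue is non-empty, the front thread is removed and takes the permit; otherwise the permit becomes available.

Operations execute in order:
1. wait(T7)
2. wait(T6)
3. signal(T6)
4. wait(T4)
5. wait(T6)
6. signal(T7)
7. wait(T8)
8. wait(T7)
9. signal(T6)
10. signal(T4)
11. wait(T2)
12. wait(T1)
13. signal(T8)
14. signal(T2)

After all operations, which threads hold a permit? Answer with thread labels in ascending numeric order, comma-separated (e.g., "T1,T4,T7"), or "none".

Answer: T1,T7

Derivation:
Step 1: wait(T7) -> count=1 queue=[] holders={T7}
Step 2: wait(T6) -> count=0 queue=[] holders={T6,T7}
Step 3: signal(T6) -> count=1 queue=[] holders={T7}
Step 4: wait(T4) -> count=0 queue=[] holders={T4,T7}
Step 5: wait(T6) -> count=0 queue=[T6] holders={T4,T7}
Step 6: signal(T7) -> count=0 queue=[] holders={T4,T6}
Step 7: wait(T8) -> count=0 queue=[T8] holders={T4,T6}
Step 8: wait(T7) -> count=0 queue=[T8,T7] holders={T4,T6}
Step 9: signal(T6) -> count=0 queue=[T7] holders={T4,T8}
Step 10: signal(T4) -> count=0 queue=[] holders={T7,T8}
Step 11: wait(T2) -> count=0 queue=[T2] holders={T7,T8}
Step 12: wait(T1) -> count=0 queue=[T2,T1] holders={T7,T8}
Step 13: signal(T8) -> count=0 queue=[T1] holders={T2,T7}
Step 14: signal(T2) -> count=0 queue=[] holders={T1,T7}
Final holders: T1,T7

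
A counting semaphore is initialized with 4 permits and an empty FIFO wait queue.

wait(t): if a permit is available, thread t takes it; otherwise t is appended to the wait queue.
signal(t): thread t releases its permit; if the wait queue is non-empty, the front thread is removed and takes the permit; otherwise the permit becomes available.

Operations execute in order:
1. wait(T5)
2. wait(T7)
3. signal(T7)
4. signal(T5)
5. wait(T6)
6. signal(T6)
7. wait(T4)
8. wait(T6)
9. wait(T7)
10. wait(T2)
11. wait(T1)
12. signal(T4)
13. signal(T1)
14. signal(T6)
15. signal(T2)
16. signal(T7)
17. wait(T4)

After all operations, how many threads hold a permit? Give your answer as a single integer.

Answer: 1

Derivation:
Step 1: wait(T5) -> count=3 queue=[] holders={T5}
Step 2: wait(T7) -> count=2 queue=[] holders={T5,T7}
Step 3: signal(T7) -> count=3 queue=[] holders={T5}
Step 4: signal(T5) -> count=4 queue=[] holders={none}
Step 5: wait(T6) -> count=3 queue=[] holders={T6}
Step 6: signal(T6) -> count=4 queue=[] holders={none}
Step 7: wait(T4) -> count=3 queue=[] holders={T4}
Step 8: wait(T6) -> count=2 queue=[] holders={T4,T6}
Step 9: wait(T7) -> count=1 queue=[] holders={T4,T6,T7}
Step 10: wait(T2) -> count=0 queue=[] holders={T2,T4,T6,T7}
Step 11: wait(T1) -> count=0 queue=[T1] holders={T2,T4,T6,T7}
Step 12: signal(T4) -> count=0 queue=[] holders={T1,T2,T6,T7}
Step 13: signal(T1) -> count=1 queue=[] holders={T2,T6,T7}
Step 14: signal(T6) -> count=2 queue=[] holders={T2,T7}
Step 15: signal(T2) -> count=3 queue=[] holders={T7}
Step 16: signal(T7) -> count=4 queue=[] holders={none}
Step 17: wait(T4) -> count=3 queue=[] holders={T4}
Final holders: {T4} -> 1 thread(s)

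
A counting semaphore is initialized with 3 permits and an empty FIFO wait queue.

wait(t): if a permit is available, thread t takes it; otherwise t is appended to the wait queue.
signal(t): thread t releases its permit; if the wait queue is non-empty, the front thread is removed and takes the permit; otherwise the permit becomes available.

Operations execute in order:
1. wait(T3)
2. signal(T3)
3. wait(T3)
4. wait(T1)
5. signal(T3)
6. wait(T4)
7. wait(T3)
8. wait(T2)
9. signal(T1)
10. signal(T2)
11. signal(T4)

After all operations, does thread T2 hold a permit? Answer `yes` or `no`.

Answer: no

Derivation:
Step 1: wait(T3) -> count=2 queue=[] holders={T3}
Step 2: signal(T3) -> count=3 queue=[] holders={none}
Step 3: wait(T3) -> count=2 queue=[] holders={T3}
Step 4: wait(T1) -> count=1 queue=[] holders={T1,T3}
Step 5: signal(T3) -> count=2 queue=[] holders={T1}
Step 6: wait(T4) -> count=1 queue=[] holders={T1,T4}
Step 7: wait(T3) -> count=0 queue=[] holders={T1,T3,T4}
Step 8: wait(T2) -> count=0 queue=[T2] holders={T1,T3,T4}
Step 9: signal(T1) -> count=0 queue=[] holders={T2,T3,T4}
Step 10: signal(T2) -> count=1 queue=[] holders={T3,T4}
Step 11: signal(T4) -> count=2 queue=[] holders={T3}
Final holders: {T3} -> T2 not in holders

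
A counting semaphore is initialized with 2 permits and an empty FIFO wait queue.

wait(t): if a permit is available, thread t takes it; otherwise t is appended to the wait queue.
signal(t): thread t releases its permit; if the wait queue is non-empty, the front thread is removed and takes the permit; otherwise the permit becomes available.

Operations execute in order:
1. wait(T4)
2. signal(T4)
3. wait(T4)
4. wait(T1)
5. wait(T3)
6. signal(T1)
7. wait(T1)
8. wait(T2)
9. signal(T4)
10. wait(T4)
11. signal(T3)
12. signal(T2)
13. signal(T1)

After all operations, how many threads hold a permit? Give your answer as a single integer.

Step 1: wait(T4) -> count=1 queue=[] holders={T4}
Step 2: signal(T4) -> count=2 queue=[] holders={none}
Step 3: wait(T4) -> count=1 queue=[] holders={T4}
Step 4: wait(T1) -> count=0 queue=[] holders={T1,T4}
Step 5: wait(T3) -> count=0 queue=[T3] holders={T1,T4}
Step 6: signal(T1) -> count=0 queue=[] holders={T3,T4}
Step 7: wait(T1) -> count=0 queue=[T1] holders={T3,T4}
Step 8: wait(T2) -> count=0 queue=[T1,T2] holders={T3,T4}
Step 9: signal(T4) -> count=0 queue=[T2] holders={T1,T3}
Step 10: wait(T4) -> count=0 queue=[T2,T4] holders={T1,T3}
Step 11: signal(T3) -> count=0 queue=[T4] holders={T1,T2}
Step 12: signal(T2) -> count=0 queue=[] holders={T1,T4}
Step 13: signal(T1) -> count=1 queue=[] holders={T4}
Final holders: {T4} -> 1 thread(s)

Answer: 1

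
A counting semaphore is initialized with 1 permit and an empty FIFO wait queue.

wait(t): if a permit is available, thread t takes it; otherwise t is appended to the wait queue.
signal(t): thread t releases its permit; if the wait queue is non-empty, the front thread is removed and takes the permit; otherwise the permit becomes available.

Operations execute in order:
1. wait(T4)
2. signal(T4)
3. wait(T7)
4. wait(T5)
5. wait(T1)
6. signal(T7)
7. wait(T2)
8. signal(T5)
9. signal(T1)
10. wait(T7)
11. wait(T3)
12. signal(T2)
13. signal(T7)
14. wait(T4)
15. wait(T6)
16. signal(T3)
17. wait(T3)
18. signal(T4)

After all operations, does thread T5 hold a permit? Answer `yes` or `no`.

Answer: no

Derivation:
Step 1: wait(T4) -> count=0 queue=[] holders={T4}
Step 2: signal(T4) -> count=1 queue=[] holders={none}
Step 3: wait(T7) -> count=0 queue=[] holders={T7}
Step 4: wait(T5) -> count=0 queue=[T5] holders={T7}
Step 5: wait(T1) -> count=0 queue=[T5,T1] holders={T7}
Step 6: signal(T7) -> count=0 queue=[T1] holders={T5}
Step 7: wait(T2) -> count=0 queue=[T1,T2] holders={T5}
Step 8: signal(T5) -> count=0 queue=[T2] holders={T1}
Step 9: signal(T1) -> count=0 queue=[] holders={T2}
Step 10: wait(T7) -> count=0 queue=[T7] holders={T2}
Step 11: wait(T3) -> count=0 queue=[T7,T3] holders={T2}
Step 12: signal(T2) -> count=0 queue=[T3] holders={T7}
Step 13: signal(T7) -> count=0 queue=[] holders={T3}
Step 14: wait(T4) -> count=0 queue=[T4] holders={T3}
Step 15: wait(T6) -> count=0 queue=[T4,T6] holders={T3}
Step 16: signal(T3) -> count=0 queue=[T6] holders={T4}
Step 17: wait(T3) -> count=0 queue=[T6,T3] holders={T4}
Step 18: signal(T4) -> count=0 queue=[T3] holders={T6}
Final holders: {T6} -> T5 not in holders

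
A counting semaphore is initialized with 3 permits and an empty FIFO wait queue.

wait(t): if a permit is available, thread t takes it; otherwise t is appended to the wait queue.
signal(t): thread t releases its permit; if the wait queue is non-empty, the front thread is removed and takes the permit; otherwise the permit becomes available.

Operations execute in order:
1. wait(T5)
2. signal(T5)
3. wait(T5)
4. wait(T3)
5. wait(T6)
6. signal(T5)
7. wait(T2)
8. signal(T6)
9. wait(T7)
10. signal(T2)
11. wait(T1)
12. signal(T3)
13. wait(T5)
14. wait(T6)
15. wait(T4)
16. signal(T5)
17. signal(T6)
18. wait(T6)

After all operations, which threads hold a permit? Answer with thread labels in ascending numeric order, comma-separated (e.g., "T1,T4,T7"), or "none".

Step 1: wait(T5) -> count=2 queue=[] holders={T5}
Step 2: signal(T5) -> count=3 queue=[] holders={none}
Step 3: wait(T5) -> count=2 queue=[] holders={T5}
Step 4: wait(T3) -> count=1 queue=[] holders={T3,T5}
Step 5: wait(T6) -> count=0 queue=[] holders={T3,T5,T6}
Step 6: signal(T5) -> count=1 queue=[] holders={T3,T6}
Step 7: wait(T2) -> count=0 queue=[] holders={T2,T3,T6}
Step 8: signal(T6) -> count=1 queue=[] holders={T2,T3}
Step 9: wait(T7) -> count=0 queue=[] holders={T2,T3,T7}
Step 10: signal(T2) -> count=1 queue=[] holders={T3,T7}
Step 11: wait(T1) -> count=0 queue=[] holders={T1,T3,T7}
Step 12: signal(T3) -> count=1 queue=[] holders={T1,T7}
Step 13: wait(T5) -> count=0 queue=[] holders={T1,T5,T7}
Step 14: wait(T6) -> count=0 queue=[T6] holders={T1,T5,T7}
Step 15: wait(T4) -> count=0 queue=[T6,T4] holders={T1,T5,T7}
Step 16: signal(T5) -> count=0 queue=[T4] holders={T1,T6,T7}
Step 17: signal(T6) -> count=0 queue=[] holders={T1,T4,T7}
Step 18: wait(T6) -> count=0 queue=[T6] holders={T1,T4,T7}
Final holders: T1,T4,T7

Answer: T1,T4,T7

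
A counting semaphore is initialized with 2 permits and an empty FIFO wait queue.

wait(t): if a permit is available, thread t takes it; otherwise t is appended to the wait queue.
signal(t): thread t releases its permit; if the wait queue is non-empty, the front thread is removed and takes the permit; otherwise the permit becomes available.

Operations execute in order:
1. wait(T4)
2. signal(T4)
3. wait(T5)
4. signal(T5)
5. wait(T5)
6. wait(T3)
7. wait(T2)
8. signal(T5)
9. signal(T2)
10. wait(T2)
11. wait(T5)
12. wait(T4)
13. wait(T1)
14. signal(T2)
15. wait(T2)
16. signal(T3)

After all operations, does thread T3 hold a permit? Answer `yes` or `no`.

Answer: no

Derivation:
Step 1: wait(T4) -> count=1 queue=[] holders={T4}
Step 2: signal(T4) -> count=2 queue=[] holders={none}
Step 3: wait(T5) -> count=1 queue=[] holders={T5}
Step 4: signal(T5) -> count=2 queue=[] holders={none}
Step 5: wait(T5) -> count=1 queue=[] holders={T5}
Step 6: wait(T3) -> count=0 queue=[] holders={T3,T5}
Step 7: wait(T2) -> count=0 queue=[T2] holders={T3,T5}
Step 8: signal(T5) -> count=0 queue=[] holders={T2,T3}
Step 9: signal(T2) -> count=1 queue=[] holders={T3}
Step 10: wait(T2) -> count=0 queue=[] holders={T2,T3}
Step 11: wait(T5) -> count=0 queue=[T5] holders={T2,T3}
Step 12: wait(T4) -> count=0 queue=[T5,T4] holders={T2,T3}
Step 13: wait(T1) -> count=0 queue=[T5,T4,T1] holders={T2,T3}
Step 14: signal(T2) -> count=0 queue=[T4,T1] holders={T3,T5}
Step 15: wait(T2) -> count=0 queue=[T4,T1,T2] holders={T3,T5}
Step 16: signal(T3) -> count=0 queue=[T1,T2] holders={T4,T5}
Final holders: {T4,T5} -> T3 not in holders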